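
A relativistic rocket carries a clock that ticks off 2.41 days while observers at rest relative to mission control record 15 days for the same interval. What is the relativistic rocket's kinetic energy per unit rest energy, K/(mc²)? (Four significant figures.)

γ = Δt/Δτ = 15/2.41 = 6.22407.
Since K = (γ−1)mc², K/(mc²) = 6.22407 − 1 = 5.224.

5.224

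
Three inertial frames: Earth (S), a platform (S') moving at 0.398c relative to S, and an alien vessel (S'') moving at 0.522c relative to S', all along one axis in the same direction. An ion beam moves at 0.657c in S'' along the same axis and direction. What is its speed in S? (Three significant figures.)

0.946c

Apply u = (u'+v)/(1+u'v) twice. Ion beam in the platform frame: (0.657+0.522)/(1+0.657·0.522) = 1.179/1.342954 = 0.87792c.
That velocity, transformed to the rest frame of Earth: (0.87792+0.398)/(1+0.87792·0.398) = 1.27592/1.34941216 = 0.94554c.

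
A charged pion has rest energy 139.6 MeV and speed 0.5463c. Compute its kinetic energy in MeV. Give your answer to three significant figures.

27.1 MeV

Lorentz factor: γ = (1 − 0.29844369)^(−1/2) = 1.1939.
Kinetic energy: K = (γ − 1)mc² = (1.1939 − 1) × 139.6 MeV = 0.1939 × 139.6 = 27.1 MeV.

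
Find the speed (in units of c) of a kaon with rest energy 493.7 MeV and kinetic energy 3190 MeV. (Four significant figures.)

0.9910c

γ = 1 + K/(mc²) = 1 + 3190/493.7 = 7.4614.
β = √(1 − 1/γ²) = √(1 − 0.0179622) = √0.9820378 = 0.9910.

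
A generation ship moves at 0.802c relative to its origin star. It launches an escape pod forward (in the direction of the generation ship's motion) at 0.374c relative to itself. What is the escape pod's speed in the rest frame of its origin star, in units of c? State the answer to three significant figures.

In units of c, u = (u' + v)/(1 + u'v) with u' = 0.374 and v = 0.802.
Numerator: 0.374 + 0.802 = 1.176. Denominator: 1 + (0.374)(0.802) = 1.299948.
u = 1.176/1.299948 = 0.90465, so the speed is 0.905c.

0.905c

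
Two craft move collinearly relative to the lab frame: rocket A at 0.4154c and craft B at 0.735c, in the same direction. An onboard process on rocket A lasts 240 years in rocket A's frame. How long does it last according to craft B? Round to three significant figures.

270 years

Speed of rocket A in craft B's frame: u = (v_A − v_B)/(1 − v_A v_B/c²) = (0.4154 − 0.735)/(1 − 0.4154×0.735) = −0.3196/0.694681 = −0.46007; |u| = 0.46007c.
At |u| = 0.46007c, γ = (1 − 0.211664)^(−1/2) = 1.1263.
Rocket A's interval is proper; time dilation gives Δt_B = γΔτ = 1.1263 × 240 years = 270 years.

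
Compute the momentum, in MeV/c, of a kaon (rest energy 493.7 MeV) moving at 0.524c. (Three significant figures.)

304 MeV/c

Lorentz factor: γ = (1 − 0.274576)^(−1/2) = 1.1741.
Momentum: p = γβ·mc = 1.1741 × 0.524 × 493.7 MeV/c = 304 MeV/c.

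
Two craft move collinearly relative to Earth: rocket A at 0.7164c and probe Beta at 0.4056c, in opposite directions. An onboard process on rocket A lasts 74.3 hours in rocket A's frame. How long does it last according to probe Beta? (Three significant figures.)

150 hours

The velocity of rocket A relative to probe Beta is (0.7164 + 0.4056)c / (1 + 0.7164×0.4056) = 0.86938c; relative speed 0.86938c.
At |u| = 0.86938c, γ = (1 − 0.755822)^(−1/2) = 2.0237.
The clock on rocket A records proper time, so probe Beta measures Δt = γΔτ = 2.0237 × 74.3 = 150 hours.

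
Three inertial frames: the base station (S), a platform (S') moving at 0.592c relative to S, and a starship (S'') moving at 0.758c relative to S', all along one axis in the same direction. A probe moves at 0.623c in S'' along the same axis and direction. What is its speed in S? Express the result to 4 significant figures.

0.9837c

Apply u = (u'+v)/(1+u'v) twice. Probe in the platform frame: (0.623+0.758)/(1+0.623·0.758) = 1.381/1.472234 = 0.93803c.
That velocity, transformed to the rest frame of the base station: (0.93803+0.592)/(1+0.93803·0.592) = 1.53003/1.55531376 = 0.98374c.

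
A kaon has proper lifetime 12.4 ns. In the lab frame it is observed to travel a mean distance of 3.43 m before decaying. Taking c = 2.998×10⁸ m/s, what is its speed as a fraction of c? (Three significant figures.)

Let x = d/(cτ) = 3.430 m / (2.998×10⁸ m/s × 1.240×10^-8 s) = 0.92266. Since d = βγcτ, x = βγ = β/√(1−β²).
Solving: β² = x²/(1+x²) = 0.851301/1.851301 = 0.459839, so β = 0.678.

0.678c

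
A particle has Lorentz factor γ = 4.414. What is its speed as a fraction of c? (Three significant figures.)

β = √(1 − 1/γ²) = √(1 − 1/19.483396) = √0.948674 = 0.974.

0.974c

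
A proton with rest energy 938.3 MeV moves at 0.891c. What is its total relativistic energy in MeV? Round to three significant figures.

2070 MeV

β² = 0.793881, so γ = 1/√0.206119 = 2.2026.
Total energy: E = γmc² = 2.2026 × 938.3 MeV = 2070 MeV.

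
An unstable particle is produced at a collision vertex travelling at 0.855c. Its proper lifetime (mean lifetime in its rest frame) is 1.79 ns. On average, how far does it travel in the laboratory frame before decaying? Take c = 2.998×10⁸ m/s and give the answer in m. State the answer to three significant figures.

0.885 m

With β = 0.855, γ = 1/√(1 − 0.855²) = 1/√0.268975 = 1.9282.
Lab-frame lifetime: Δt = γτ = 1.9282 × 1.79 ns = 3.4515 ns.
Distance: d = vΔt = 0.855 × 2.998×10⁸ m/s × 3.4515×10^-9 s = 0.885 m.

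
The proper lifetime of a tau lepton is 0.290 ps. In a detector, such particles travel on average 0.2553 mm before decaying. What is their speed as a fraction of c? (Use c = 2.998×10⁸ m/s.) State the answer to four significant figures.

0.9466c

d = βγcτ ⇒ βγ = d/(cτ) = 2.553×10^-4 m / (8.6942×10^-5 m) = 2.9364.
β = (βγ)/√(1+(βγ)²) = 2.9364/√9.62244 = 0.9466.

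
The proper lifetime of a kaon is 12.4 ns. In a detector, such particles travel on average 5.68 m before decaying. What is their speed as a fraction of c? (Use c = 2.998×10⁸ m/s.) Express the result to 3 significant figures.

d = βγcτ ⇒ βγ = d/(cτ) = 5.680 m / (3.71752 m) = 1.5279.
β = (βγ)/√(1+(βγ)²) = 1.5279/√3.33448 = 0.837.

0.837c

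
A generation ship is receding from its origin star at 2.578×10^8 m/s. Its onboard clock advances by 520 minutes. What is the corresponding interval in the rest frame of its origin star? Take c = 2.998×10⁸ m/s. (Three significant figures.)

1020 minutes

β = v/c = (2.578×10^8 m/s)/(2.998×10⁸ m/s) = 0.859907.
With β = 0.859907, γ = 1/√(1 − 0.859907²) = 1/√0.26056 = 1.9591.
The onboard clock measures proper time, so the interval in the rest frame of its origin star is dilated: Δt = γ·Δτ = 1.9591 × 520 minutes = 1020 minutes.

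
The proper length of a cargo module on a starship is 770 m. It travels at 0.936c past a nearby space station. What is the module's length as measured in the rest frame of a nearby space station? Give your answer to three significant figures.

271 m

β² = 0.876096, so γ = 1/√0.123904 = 2.8409.
Along the direction of motion the measured length is L₀/γ = 770/2.8409 = 271 m.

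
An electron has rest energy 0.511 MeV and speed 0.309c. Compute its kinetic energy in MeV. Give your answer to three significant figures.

0.0263 MeV

γ = 1/√(1 − β²) = 1/√(1 − 0.095481) = 1/√0.904519 = 1/0.951062 = 1.051456.
Kinetic energy: K = (γ − 1)mc² = (1.051456 − 1) × 0.511 MeV = 0.051456 × 0.511 = 0.0263 MeV.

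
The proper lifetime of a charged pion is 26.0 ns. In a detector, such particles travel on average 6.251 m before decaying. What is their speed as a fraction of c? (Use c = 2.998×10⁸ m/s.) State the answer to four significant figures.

0.6256c

Let x = d/(cτ) = 6.251 m / (2.998×10⁸ m/s × 2.600×10^-8 s) = 0.80194. Since d = βγcτ, x = βγ = β/√(1−β²).
Solving: β² = x²/(1+x²) = 0.643108/1.643108 = 0.391397, so β = 0.6256.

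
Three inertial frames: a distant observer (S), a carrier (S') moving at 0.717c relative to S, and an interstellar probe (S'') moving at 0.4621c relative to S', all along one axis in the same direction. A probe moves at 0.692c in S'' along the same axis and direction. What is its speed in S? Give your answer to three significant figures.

0.978c

Apply u = (u'+v)/(1+u'v) twice. Probe in the carrier frame: (0.692+0.4621)/(1+0.692·0.4621) = 1.1541/1.3197732 = 0.87447c.
That velocity, transformed to the rest frame of a distant observer: (0.87447+0.717)/(1+0.87447·0.717) = 1.59147/1.62699499 = 0.97817c.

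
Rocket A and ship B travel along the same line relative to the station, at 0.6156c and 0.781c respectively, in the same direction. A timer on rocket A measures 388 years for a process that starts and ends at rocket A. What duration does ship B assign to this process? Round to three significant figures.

409 years

The velocity of rocket A relative to ship B is (0.6156 − 0.781)c / (1 − 0.6156×0.781) = −0.31856c; relative speed 0.31856c.
γ for this relative speed: γ = 1/√(1 − 0.10148) = 1.055.
The clock on rocket A records proper time, so ship B measures Δt = γΔτ = 1.055 × 388 = 409 years.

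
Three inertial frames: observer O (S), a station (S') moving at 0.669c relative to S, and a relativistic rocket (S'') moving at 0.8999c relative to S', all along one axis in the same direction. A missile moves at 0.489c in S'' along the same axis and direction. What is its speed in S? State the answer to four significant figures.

0.9929c

First combine the missile and relativistic rocket (S''→S'): u₁ = (0.489 + 0.8999)/(1 + 0.489×0.8999) = 1.3889/1.4400511 = 0.96448.
Then combine with the station (S'→S): u = (0.96448 + 0.669)/(1 + 0.96448×0.669) = 1.63348/1.64523712 = 0.99285.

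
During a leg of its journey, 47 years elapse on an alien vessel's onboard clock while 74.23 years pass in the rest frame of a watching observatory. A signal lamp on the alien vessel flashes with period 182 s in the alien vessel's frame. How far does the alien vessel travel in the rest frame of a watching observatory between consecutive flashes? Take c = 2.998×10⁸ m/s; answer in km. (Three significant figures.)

6.67×10^7 km

The time-dilation ratio gives γ = 74.23/47 = 1.57936.
β = √(1 − 1/γ²) = 0.77401. Lab-frame period = γτ = 1.57936×182 s = 287.44 s. Distance = βc × γτ = 0.77401 × 2.998×10⁸ m/s × 287.44 s = 6.6700×10^10 m = 6.67×10^7 km.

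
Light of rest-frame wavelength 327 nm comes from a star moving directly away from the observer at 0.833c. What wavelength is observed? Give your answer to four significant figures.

1083 nm

Relativistic Doppler for wavelength: λ_obs = λ_src · √((1+β)/(1−β)).
With β = 0.833: factor = √(1.833/0.167) = 3.313.
λ_obs = 327 × 3.313 = 1083 nm.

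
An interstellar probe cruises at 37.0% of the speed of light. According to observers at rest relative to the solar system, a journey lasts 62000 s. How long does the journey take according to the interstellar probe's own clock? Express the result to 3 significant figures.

57600 s

Lorentz factor: γ = (1 − 0.1369)^(−1/2) = 1.0764.
The moving clock records proper time: Δτ = Δt/γ = 62000/1.0764 = 57600 s.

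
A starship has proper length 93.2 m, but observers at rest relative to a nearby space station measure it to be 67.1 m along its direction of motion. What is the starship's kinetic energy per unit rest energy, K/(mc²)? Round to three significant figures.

0.389

Length contraction gives γ = L₀/L = 93.2/67.1 = 1.38897.
Since K = (γ−1)mc², K/(mc²) = 1.38897 − 1 = 0.389.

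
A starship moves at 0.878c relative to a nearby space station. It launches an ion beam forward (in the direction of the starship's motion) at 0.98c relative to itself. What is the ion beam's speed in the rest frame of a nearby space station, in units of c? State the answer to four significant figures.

0.9987c

Relativistic velocity addition: u = (u' + v)/(1 + u'v/c²), with u' = 0.98c and v = 0.878c.
Numerator: 0.98 + 0.878 = 1.858. Denominator: 1 + (0.98)(0.878) = 1.86044.
u = 1.858/1.86044 = 0.99869, so the speed is 0.9987c.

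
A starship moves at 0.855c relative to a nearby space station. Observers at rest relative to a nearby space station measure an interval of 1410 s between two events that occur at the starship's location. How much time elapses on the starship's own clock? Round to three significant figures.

γ = 1/√(1 − β²) = 1/√(1 − 0.731025) = 1/√0.268975 = 1/0.518628 = 1.9282.
The starship's clock runs slow as seen from a nearby space station, so Δτ = Δt/γ = 1410/1.9282 = 731 s.

731 s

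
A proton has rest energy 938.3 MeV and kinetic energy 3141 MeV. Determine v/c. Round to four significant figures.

0.9732

γ = 1 + K/(mc²) = 1 + 3141/938.3 = 4.3475.
β = √(1 − 1/γ²) = √(1 − 0.0529079) = √0.9470921 = 0.9732.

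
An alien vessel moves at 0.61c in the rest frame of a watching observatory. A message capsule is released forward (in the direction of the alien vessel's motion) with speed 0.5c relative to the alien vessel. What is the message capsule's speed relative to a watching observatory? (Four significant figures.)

0.8506c

Relativistic velocity addition: u = (u' + v)/(1 + u'v/c²), with u' = 0.5c and v = 0.61c.
Numerator: 0.5 + 0.61 = 1.11. Denominator: 1 + (0.5)(0.61) = 1.305.
u = 1.11/1.305 = 0.85057, so the speed is 0.8506c.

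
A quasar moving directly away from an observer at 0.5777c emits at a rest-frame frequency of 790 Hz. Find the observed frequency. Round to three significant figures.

Relativistic Doppler (source moving away): f_obs = f_src · √((1−β)/(1+β)).
With β = 0.5777: factor = √(0.4223/1.5777) = 0.51737.
f_obs = 790 × 0.51737 = 409 Hz.

409 Hz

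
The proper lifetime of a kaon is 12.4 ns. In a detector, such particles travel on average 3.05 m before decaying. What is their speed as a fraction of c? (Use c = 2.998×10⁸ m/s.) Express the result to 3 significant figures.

0.634c

Let x = d/(cτ) = 3.050 m / (2.998×10⁸ m/s × 1.240×10^-8 s) = 0.82044. Since d = βγcτ, x = βγ = β/√(1−β²).
Solving: β² = x²/(1+x²) = 0.673122/1.673122 = 0.402315, so β = 0.634.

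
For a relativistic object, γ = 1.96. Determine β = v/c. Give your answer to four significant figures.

0.8601

β = √(1 − 1/γ²) = √(1 − 1/3.8416) = √0.739692 = 0.8601.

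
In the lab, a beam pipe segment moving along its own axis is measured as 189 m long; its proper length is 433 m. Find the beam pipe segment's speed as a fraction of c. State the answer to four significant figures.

0.8997c

Length contraction gives γ = L₀/L = 433/189 = 2.291.
β = √(1 − 1/γ²) = √0.809476 = 0.8997.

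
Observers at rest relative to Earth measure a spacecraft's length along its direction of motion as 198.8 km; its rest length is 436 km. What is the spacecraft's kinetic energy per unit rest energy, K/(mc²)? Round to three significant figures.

1.19

γ = L₀/L = 436/198.8 = 2.19316.
K/(mc²) = γ − 1 = 2.19316 − 1 = 1.19.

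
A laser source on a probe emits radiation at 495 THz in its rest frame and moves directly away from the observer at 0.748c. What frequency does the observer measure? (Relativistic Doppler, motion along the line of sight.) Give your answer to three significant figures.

188 THz

Relativistic Doppler (source moving away): f_obs = f_src · √((1−β)/(1+β)).
With β = 0.748: factor = √(0.252/1.748) = 0.37969.
f_obs = 495 × 0.37969 = 188 THz.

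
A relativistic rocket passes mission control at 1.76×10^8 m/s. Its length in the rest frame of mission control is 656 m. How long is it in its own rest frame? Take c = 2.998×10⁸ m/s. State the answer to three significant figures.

β = v/c = (1.76×10^8 m/s)/(2.998×10⁸ m/s) = 0.587058.
γ = 1/√(1 − β²) = 1/√(1 − 0.3446371) = 1/√0.6553629 = 1/0.809545 = 1.2353.
Proper length: L₀ = γ·L = 1.2353 × 656 = 810 m.

810 m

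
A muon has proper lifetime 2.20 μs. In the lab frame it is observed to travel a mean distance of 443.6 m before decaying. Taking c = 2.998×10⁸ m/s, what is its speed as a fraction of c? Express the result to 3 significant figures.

d = βγcτ ⇒ βγ = d/(cτ) = 443.6 m / (659.56 m) = 0.67257.
β = (βγ)/√(1+(βγ)²) = 0.67257/√1.45235 = 0.558.

0.558c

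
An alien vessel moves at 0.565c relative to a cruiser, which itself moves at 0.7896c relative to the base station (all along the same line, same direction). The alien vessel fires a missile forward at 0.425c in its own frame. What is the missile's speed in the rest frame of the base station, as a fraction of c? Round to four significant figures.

First combine the missile and alien vessel (S''→S'): u₁ = (0.425 + 0.565)/(1 + 0.425×0.565) = 0.99/1.240125 = 0.79831.
Then combine with the cruiser (S'→S): u = (0.79831 + 0.7896)/(1 + 0.79831×0.7896) = 1.58791/1.630345576 = 0.97397.

0.9740c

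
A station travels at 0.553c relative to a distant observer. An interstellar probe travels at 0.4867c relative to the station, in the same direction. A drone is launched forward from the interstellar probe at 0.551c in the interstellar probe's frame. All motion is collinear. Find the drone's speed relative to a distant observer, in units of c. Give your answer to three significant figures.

0.944c

Compose velocities in two stages. Stage 1 (into S'): u₁ = (0.551+0.4867)/(1+0.551×0.4867) = 0.81826.
Stage 2 (into S): u = (0.81826+0.553)/(1+0.81826×0.553) = 0.94407, so the speed is 0.944c.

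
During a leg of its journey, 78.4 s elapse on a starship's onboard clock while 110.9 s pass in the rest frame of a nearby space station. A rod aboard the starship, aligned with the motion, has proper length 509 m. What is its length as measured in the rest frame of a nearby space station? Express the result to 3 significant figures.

The time-dilation ratio gives γ = 110.9/78.4 = 1.41454.
L = L₀/γ = 509/1.41454 = 360 m.

360 m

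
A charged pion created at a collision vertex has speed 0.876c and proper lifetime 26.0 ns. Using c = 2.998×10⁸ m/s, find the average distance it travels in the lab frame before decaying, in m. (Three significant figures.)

γ = 1/√(1 − β²) = 1/√(1 − 0.767376) = 1/√0.232624 = 1/0.482311 = 2.0734.
Lab-frame lifetime: Δt = γτ = 2.0734 × 26.0 ns = 53.908 ns.
Distance: d = vΔt = 0.876 × 2.998×10⁸ m/s × 5.3908×10^-8 s = 14.2 m.

14.2 m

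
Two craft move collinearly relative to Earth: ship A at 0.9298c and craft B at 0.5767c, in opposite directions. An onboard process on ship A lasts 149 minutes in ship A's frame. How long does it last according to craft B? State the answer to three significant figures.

Transform ship A's velocity into craft B's frame: (0.9298 + 0.5767)/(1 + 0.9298·0.5767) = 1.5065/1.53621566, so the relative speed is 0.98066c.
γ for this relative speed: γ = 1/√(1 − 0.961694) = 5.1094.
Ship A's interval is proper; time dilation gives Δt_B = γΔτ = 5.1094 × 149 minutes = 761 minutes.

761 minutes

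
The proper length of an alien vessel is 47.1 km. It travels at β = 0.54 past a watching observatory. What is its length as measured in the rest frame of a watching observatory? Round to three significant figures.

39.6 km

With β = 0.54, γ = 1/√(1 − 0.54²) = 1/√0.7084 = 1.1881.
Length contraction: L = L₀/γ = 47.1/1.1881 = 39.6 km.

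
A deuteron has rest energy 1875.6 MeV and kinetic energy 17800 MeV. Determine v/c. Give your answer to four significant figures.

γ = 1 + K/(mc²) = 1 + 17800/1875.6 = 10.49.
β = √(1 − 1/γ²) = √(1 − 0.0090876) = √0.9909124 = 0.9954.

0.9954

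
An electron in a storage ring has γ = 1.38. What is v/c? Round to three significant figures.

0.689

β = √(1 − 1/γ²) = √(1 − 1/1.9044) = √0.4749 = 0.689.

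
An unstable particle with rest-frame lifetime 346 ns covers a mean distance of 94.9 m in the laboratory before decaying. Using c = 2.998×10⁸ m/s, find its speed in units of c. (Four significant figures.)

Let x = d/(cτ) = 94.90 m / (2.998×10⁸ m/s × 3.460×10^-7 s) = 0.91487. Since d = βγcτ, x = βγ = β/√(1−β²).
Solving: β² = x²/(1+x²) = 0.836987/1.836987 = 0.45563, so β = 0.6750.

0.6750c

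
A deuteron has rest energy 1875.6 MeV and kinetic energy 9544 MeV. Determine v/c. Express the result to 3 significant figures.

K = (γ−1)mc², so γ = 1 + 9544/1875.6 = 6.0885.
Then v/c = √(1 − γ⁻²) = √(1 − 0.0269761) = √0.9730239 = 0.986.

0.986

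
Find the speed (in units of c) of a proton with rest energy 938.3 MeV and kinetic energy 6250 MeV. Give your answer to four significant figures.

γ = 1 + K/(mc²) = 1 + 6250/938.3 = 7.661.
β = √(1 − 1/γ²) = √(1 − 0.0170384) = √0.9829616 = 0.9914.

0.9914c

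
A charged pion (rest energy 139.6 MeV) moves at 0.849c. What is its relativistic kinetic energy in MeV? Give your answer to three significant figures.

125 MeV

γ = 1/√(1 − β²) = 1/√(1 − 0.720801) = 1/√0.279199 = 1/0.528393 = 1.89253.
Kinetic energy: K = (γ − 1)mc² = (1.89253 − 1) × 139.6 MeV = 0.89253 × 139.6 = 125 MeV.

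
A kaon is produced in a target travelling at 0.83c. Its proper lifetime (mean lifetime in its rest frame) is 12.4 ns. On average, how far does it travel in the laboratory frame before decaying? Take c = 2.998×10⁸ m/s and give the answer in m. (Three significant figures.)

β² = 0.6889, so γ = 1/√0.3111 = 1.7929.
Lab-frame lifetime: Δt = γτ = 1.7929 × 12.4 ns = 22.232 ns.
Distance: d = vΔt = 0.83 × 2.998×10⁸ m/s × 2.2232×10^-8 s = 5.53 m.

5.53 m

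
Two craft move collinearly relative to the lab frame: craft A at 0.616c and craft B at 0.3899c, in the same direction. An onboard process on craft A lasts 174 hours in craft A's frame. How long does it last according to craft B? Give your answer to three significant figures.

182 hours

The velocity of craft A relative to craft B is (0.616 − 0.3899)c / (1 − 0.616×0.3899) = 0.29757c; relative speed 0.29757c.
At |u| = 0.29757c, γ = (1 − 0.0885479)^(−1/2) = 1.0474.
Craft A's interval is proper; time dilation gives Δt_B = γΔτ = 1.0474 × 174 hours = 182 hours.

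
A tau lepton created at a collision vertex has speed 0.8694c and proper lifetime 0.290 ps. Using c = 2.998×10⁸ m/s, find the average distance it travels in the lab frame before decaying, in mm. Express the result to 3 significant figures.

Lorentz factor: γ = (1 − 0.75585636)^(−1/2) = 2.0238.
Lab-frame lifetime: Δt = γτ = 2.0238 × 0.290 ps = 0.5869 ps.
Distance: d = vΔt = 0.8694 × 2.998×10⁸ m/s × 5.8690×10^-13 s = 1.53×10^-4 m = 0.153 mm.

0.153 mm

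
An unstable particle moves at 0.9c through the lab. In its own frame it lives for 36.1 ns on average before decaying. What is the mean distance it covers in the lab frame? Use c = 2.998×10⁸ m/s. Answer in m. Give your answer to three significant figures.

22.3 m

With β = 0.9, γ = 1/√(1 − 0.9²) = 1/√0.19 = 2.2942.
Lab-frame lifetime: Δt = γτ = 2.2942 × 36.1 ns = 82.821 ns.
Distance: d = vΔt = 0.9 × 2.998×10⁸ m/s × 8.2821×10^-8 s = 22.3 m.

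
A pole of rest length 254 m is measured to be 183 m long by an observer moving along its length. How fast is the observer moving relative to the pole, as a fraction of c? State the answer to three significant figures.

Length contraction gives γ = L₀/L = 254/183 = 1.388.
β = √(1 − 1/γ²) = √0.480936 = 0.693.

0.693c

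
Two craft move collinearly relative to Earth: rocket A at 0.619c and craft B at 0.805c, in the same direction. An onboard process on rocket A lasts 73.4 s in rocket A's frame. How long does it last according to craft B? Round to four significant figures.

79.03 s

Transform rocket A's velocity into craft B's frame: (0.619 − 0.805)/(1 − 0.619·0.805) = −0.186/0.501705, so the relative speed is 0.37074c.
γ for this relative speed: γ = 1/√(1 − 0.137448) = 1.0767.
Rocket A's interval is proper; time dilation gives Δt_B = γΔτ = 1.0767 × 73.4 s = 79.03 s.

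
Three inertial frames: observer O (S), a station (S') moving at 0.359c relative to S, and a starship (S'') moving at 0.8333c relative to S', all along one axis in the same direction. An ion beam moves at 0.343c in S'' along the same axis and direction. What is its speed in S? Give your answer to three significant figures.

0.959c

Compose velocities in two stages. Stage 1 (into S'): u₁ = (0.343+0.8333)/(1+0.343×0.8333) = 0.91482.
Stage 2 (into S): u = (0.91482+0.359)/(1+0.91482×0.359) = 0.9589, so the speed is 0.959c.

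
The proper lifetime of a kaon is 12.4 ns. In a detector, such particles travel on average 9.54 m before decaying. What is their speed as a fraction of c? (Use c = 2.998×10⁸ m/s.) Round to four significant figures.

0.9318c

Let x = d/(cτ) = 9.540 m / (2.998×10⁸ m/s × 1.240×10^-8 s) = 2.5662. Since d = βγcτ, x = βγ = β/√(1−β²).
Solving: β² = x²/(1+x²) = 6.58538/7.58538 = 0.868167, so β = 0.9318.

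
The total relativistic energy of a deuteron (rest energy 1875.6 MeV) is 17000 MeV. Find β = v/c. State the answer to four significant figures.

Total energy E = γmc² gives γ = 17000/1875.6 = 9.0638.
Hence β = √(1 − 1/γ²) = √(1 − 0.0121725) = √0.9878275 = 0.9939.

0.9939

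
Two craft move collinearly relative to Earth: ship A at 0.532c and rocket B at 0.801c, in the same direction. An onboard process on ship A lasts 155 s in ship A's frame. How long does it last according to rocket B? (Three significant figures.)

175 s

The velocity of ship A relative to rocket B is (0.532 − 0.801)c / (1 − 0.532×0.801) = −0.46875c; relative speed 0.46875c.
γ for this relative speed: γ = 1/√(1 − 0.219727) = 1.1321.
Ship A's interval is proper; time dilation gives Δt_B = γΔτ = 1.1321 × 155 s = 175 s.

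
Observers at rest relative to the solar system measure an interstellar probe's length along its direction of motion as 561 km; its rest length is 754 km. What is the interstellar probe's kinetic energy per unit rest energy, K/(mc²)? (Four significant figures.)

From L = L₀/γ: γ = 754/561 = 1.34403.
Since K = (γ−1)mc², K/(mc²) = 1.34403 − 1 = 0.3440.

0.3440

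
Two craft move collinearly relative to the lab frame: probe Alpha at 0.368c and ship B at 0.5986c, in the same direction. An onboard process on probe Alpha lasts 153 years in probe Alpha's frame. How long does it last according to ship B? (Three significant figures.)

160 years

The velocity of probe Alpha relative to ship B is (0.368 − 0.5986)c / (1 − 0.368×0.5986) = −0.29575c; relative speed 0.29575c.
At |u| = 0.29575c, γ = (1 − 0.0874681)^(−1/2) = 1.0468.
The clock on probe Alpha records proper time, so ship B measures Δt = γΔτ = 1.0468 × 153 = 160 years.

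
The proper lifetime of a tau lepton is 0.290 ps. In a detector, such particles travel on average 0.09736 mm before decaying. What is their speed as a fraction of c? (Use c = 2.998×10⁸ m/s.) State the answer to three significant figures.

d = βγcτ ⇒ βγ = d/(cτ) = 9.736×10^-5 m / (8.6942×10^-5 m) = 1.1198.
β = (βγ)/√(1+(βγ)²) = 1.1198/√2.25395 = 0.746.

0.746c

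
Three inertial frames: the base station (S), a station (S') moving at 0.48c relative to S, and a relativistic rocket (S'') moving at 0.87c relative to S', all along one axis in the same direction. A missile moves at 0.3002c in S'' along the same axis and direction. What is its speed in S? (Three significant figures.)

First combine the missile and relativistic rocket (S''→S'): u₁ = (0.3002 + 0.87)/(1 + 0.3002×0.87) = 1.1702/1.261174 = 0.92787.
Then combine with the station (S'→S): u = (0.92787 + 0.48)/(1 + 0.92787×0.48) = 1.40787/1.4453776 = 0.97405.

0.974c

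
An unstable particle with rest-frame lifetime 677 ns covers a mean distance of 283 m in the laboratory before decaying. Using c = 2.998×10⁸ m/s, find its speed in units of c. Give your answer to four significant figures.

0.8126c

Let x = d/(cτ) = 283.0 m / (2.998×10⁸ m/s × 6.770×10^-7 s) = 1.3943. Since d = βγcτ, x = βγ = β/√(1−β²).
Solving: β² = x²/(1+x²) = 1.94407/2.94407 = 0.660334, so β = 0.8126.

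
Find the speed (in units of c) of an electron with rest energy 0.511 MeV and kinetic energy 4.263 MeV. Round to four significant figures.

K = (γ−1)mc², so γ = 1 + 4.263/0.511 = 9.3425.
Then v/c = √(1 − γ⁻²) = √(1 − 0.0114571) = √0.9885429 = 0.9943.

0.9943c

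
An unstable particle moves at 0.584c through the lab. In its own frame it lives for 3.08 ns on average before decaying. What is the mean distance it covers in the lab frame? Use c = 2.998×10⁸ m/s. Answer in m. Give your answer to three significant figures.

γ = 1/√(1 − β²) = 1/√(1 − 0.341056) = 1/√0.658944 = 1/0.811754 = 1.2319.
Lab-frame lifetime: Δt = γτ = 1.2319 × 3.08 ns = 3.7943 ns.
Distance: d = vΔt = 0.584 × 2.998×10⁸ m/s × 3.7943×10^-9 s = 0.664 m.

0.664 m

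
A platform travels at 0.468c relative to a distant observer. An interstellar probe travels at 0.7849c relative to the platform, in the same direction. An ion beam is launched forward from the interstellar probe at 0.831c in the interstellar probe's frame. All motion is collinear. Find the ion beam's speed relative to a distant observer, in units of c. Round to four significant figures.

0.9920c

First combine the ion beam and interstellar probe (S''→S'): u₁ = (0.831 + 0.7849)/(1 + 0.831×0.7849) = 1.6159/1.6522519 = 0.978.
Then combine with the platform (S'→S): u = (0.978 + 0.468)/(1 + 0.978×0.468) = 1.446/1.457704 = 0.99197.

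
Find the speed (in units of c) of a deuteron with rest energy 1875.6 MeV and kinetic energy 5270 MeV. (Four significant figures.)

K = (γ−1)mc², so γ = 1 + 5270/1875.6 = 3.8098.
Then v/c = √(1 − γ⁻²) = √(1 − 0.0688963) = √0.9311037 = 0.9649.

0.9649c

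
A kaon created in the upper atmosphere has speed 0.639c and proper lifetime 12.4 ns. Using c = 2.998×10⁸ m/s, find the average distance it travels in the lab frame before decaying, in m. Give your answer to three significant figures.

3.09 m

β² = 0.408321, so γ = 1/√0.591679 = 1.3.
Lab-frame lifetime: Δt = γτ = 1.3 × 12.4 ns = 16.12 ns.
Distance: d = vΔt = 0.639 × 2.998×10⁸ m/s × 1.6120×10^-8 s = 3.09 m.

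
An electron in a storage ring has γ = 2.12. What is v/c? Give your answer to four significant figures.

0.8818

β = √(1 − 1/γ²) = √(1 − 1/4.4944) = √0.777501 = 0.8818.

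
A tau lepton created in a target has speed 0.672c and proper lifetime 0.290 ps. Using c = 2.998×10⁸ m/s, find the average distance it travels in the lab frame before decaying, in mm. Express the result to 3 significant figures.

γ = 1/√(1 − β²) = 1/√(1 − 0.451584) = 1/√0.548416 = 1/0.740551 = 1.3503.
Lab-frame lifetime: Δt = γτ = 1.3503 × 0.290 ps = 0.39159 ps.
Distance: d = vΔt = 0.672 × 2.998×10⁸ m/s × 3.9159×10^-13 s = 7.89×10^-5 m = 0.0789 mm.

0.0789 mm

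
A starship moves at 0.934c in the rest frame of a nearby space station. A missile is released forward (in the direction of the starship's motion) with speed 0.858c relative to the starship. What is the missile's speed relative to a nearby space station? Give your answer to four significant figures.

In units of c, u = (u' + v)/(1 + u'v) with u' = 0.858 and v = 0.934.
Numerator: 0.858 + 0.934 = 1.792. Denominator: 1 + (0.858)(0.934) = 1.801372.
u = 1.792/1.801372 = 0.9948, so the speed is 0.9948c.

0.9948c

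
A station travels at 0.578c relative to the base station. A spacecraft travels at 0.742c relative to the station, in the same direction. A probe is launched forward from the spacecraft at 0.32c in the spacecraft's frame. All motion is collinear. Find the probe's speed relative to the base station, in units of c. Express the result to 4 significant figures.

Apply u = (u'+v)/(1+u'v) twice. Probe in the station frame: (0.32+0.742)/(1+0.32·0.742) = 1.062/1.23744 = 0.85822c.
That velocity, transformed to the rest frame of the base station: (0.85822+0.578)/(1+0.85822·0.578) = 1.43622/1.49605116 = 0.96001c.

0.9600c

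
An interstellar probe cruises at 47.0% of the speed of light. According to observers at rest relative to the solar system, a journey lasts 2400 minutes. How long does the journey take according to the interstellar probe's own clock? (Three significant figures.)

Lorentz factor: γ = (1 − 0.2209)^(−1/2) = 1.1329.
The interstellar probe's clock runs slow as seen from the solar system, so Δτ = Δt/γ = 2400/1.1329 = 2120 minutes.

2120 minutes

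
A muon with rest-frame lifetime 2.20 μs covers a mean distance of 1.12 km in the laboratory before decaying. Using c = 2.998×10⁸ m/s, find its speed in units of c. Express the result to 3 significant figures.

0.862c

d = βγcτ ⇒ βγ = d/(cτ) = 1120 m / (659.56 m) = 1.6981.
β = (βγ)/√(1+(βγ)²) = 1.6981/√3.88354 = 0.862.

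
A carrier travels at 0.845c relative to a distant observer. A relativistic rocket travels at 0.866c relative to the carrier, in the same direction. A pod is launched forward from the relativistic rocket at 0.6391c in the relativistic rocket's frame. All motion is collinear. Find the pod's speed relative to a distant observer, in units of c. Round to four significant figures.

First combine the pod and relativistic rocket (S''→S'): u₁ = (0.6391 + 0.866)/(1 + 0.6391×0.866) = 1.5051/1.5534606 = 0.96887.
Then combine with the carrier (S'→S): u = (0.96887 + 0.845)/(1 + 0.96887×0.845) = 1.81387/1.81869515 = 0.99735.

0.9973c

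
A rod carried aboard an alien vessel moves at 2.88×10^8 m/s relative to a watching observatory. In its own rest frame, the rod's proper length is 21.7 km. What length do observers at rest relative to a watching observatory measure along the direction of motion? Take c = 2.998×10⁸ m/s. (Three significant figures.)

6.03 km

β = v/c = (2.88×10^8 m/s)/(2.998×10⁸ m/s) = 0.96064.
With β = 0.96064, γ = 1/√(1 − 0.96064²) = 1/√0.0771707904 = 3.5998.
Along the direction of motion the measured length is L₀/γ = 21.7/3.5998 = 6.03 km.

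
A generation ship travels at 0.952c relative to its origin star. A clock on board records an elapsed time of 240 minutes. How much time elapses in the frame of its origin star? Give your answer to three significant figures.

784 minutes

Lorentz factor: γ = (1 − 0.906304)^(−1/2) = 3.2669.
The onboard clock measures proper time, so the interval in the rest frame of its origin star is dilated: Δt = γ·Δτ = 3.2669 × 240 minutes = 784 minutes.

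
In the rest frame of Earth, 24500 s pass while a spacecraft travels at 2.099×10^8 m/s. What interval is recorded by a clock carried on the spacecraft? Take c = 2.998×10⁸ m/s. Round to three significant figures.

17500 s

β = v/c = (2.099×10^8 m/s)/(2.998×10⁸ m/s) = 0.700133.
Lorentz factor: γ = (1 − 0.4901862)^(−1/2) = 1.4005.
The moving clock records proper time: Δτ = Δt/γ = 24500/1.4005 = 17500 s.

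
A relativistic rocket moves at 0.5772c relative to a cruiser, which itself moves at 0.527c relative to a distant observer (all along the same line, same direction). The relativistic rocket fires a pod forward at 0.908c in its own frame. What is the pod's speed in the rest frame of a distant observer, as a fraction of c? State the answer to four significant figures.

Apply u = (u'+v)/(1+u'v) twice. Pod in the cruiser frame: (0.908+0.5772)/(1+0.908·0.5772) = 1.4852/1.5240976 = 0.97448c.
That velocity, transformed to the rest frame of a distant observer: (0.97448+0.527)/(1+0.97448·0.527) = 1.50148/1.51355096 = 0.99202c.

0.9920c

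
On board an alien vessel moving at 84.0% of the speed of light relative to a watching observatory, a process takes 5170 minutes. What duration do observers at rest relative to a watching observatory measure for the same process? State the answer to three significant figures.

9530 minutes

γ = 1/√(1 − β²) = 1/√(1 − 0.7056) = 1/√0.2944 = 1/0.542586 = 1.843.
Time dilation: Δt = γ·Δτ = 1.843 × 5170 = 9530 minutes.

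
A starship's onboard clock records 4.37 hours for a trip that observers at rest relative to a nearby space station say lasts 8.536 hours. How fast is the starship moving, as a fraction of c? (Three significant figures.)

γ = Δt/Δτ = 8.536/4.37 = 1.9533.
β = √(1 − 1/γ²) = √(1 − 0.262097) = √0.737903 = 0.859.

0.859c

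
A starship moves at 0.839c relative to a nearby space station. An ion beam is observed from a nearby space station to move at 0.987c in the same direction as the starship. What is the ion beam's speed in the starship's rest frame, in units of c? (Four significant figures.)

0.8609c

Transform to the starship's frame: u' = (u − v)/(1 − uv/c²).
u' = (0.987 − 0.839)/(1 − 0.987×0.839) = 0.148/0.171907 = 0.86093.
Speed in the starship's frame: 0.8609c (in the same direction).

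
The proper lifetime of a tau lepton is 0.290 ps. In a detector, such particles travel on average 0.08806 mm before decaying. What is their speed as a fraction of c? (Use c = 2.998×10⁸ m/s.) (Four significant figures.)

Let x = d/(cτ) = 8.806×10^-5 m / (2.998×10⁸ m/s × 2.900×10^-13 s) = 1.0129. Since d = βγcτ, x = βγ = β/√(1−β²).
Solving: β² = x²/(1+x²) = 1.02597/2.02597 = 0.506409, so β = 0.7116.

0.7116c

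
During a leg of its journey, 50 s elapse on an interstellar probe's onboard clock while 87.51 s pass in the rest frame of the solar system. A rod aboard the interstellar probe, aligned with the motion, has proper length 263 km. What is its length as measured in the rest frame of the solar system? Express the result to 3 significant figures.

150 km

The time-dilation ratio gives γ = 87.51/50 = 1.7502.
The rod contracts by the same γ: 263 km / 1.7502 = 150 km.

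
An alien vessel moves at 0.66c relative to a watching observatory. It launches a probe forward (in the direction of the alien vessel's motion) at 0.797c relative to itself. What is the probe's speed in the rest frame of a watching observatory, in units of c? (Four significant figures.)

0.9548c

Relativistic velocity addition: u = (u' + v)/(1 + u'v/c²), with u' = 0.797c and v = 0.66c.
Numerator: 0.797 + 0.66 = 1.457. Denominator: 1 + (0.797)(0.66) = 1.52602.
u = 1.457/1.52602 = 0.95477, so the speed is 0.9548c.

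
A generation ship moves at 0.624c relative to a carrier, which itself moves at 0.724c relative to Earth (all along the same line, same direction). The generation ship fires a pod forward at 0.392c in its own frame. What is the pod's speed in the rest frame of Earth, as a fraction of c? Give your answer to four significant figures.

Apply u = (u'+v)/(1+u'v) twice. Pod in the carrier frame: (0.392+0.624)/(1+0.392·0.624) = 1.016/1.244608 = 0.81632c.
That velocity, transformed to the rest frame of Earth: (0.81632+0.724)/(1+0.81632·0.724) = 1.54032/1.59101568 = 0.96814c.

0.9681c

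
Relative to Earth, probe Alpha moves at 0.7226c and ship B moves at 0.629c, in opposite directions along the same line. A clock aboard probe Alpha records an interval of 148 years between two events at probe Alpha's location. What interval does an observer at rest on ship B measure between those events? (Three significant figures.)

401 years

Transform probe Alpha's velocity into ship B's frame: (0.7226 + 0.629)/(1 + 0.7226·0.629) = 1.3516/1.4545154, so the relative speed is 0.92924c.
At |u| = 0.92924c, γ = (1 − 0.863487)^(−1/2) = 2.7065.
Probe Alpha's interval is proper; time dilation gives Δt_B = γΔτ = 2.7065 × 148 years = 401 years.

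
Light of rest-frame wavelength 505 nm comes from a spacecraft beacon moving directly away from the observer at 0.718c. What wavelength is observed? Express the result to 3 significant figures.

1250 nm

Relativistic Doppler for wavelength: λ_obs = λ_src · √((1+β)/(1−β)).
With β = 0.718: factor = √(1.718/0.282) = 2.4682.
λ_obs = 505 × 2.4682 = 1250 nm.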